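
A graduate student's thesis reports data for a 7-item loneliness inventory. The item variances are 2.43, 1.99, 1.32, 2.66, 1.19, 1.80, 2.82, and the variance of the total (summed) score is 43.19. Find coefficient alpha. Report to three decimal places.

ΣVar(i) = 2.43 + 1.99 + 1.32 + 2.66 + 1.19 + 1.80 + 2.82 = 14.21
α = (k/(k−1))·(1 − ΣVar(i)/σ²_total) = (7/6)·(1 − 14.21/43.19) = 0.783

coefficient alpha = 0.783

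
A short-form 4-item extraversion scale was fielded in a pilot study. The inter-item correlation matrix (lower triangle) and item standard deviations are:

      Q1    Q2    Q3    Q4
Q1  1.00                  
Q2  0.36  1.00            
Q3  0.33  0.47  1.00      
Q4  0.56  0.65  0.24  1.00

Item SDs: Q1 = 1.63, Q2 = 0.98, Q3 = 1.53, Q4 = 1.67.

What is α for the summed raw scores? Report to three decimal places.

α = 0.731

Σσ²ᵢ = 1.63² + 0.98² + 1.53² + 1.67² = 8.7471
Covariances σ_ij = r_ij · s_i · s_j:
  σ(Q1,Q2) = 0.36 × 1.63 × 0.98 = 0.5751
  σ(Q1,Q3) = 0.33 × 1.63 × 1.53 = 0.8230
  σ(Q1,Q4) = 0.56 × 1.63 × 1.67 = 1.5244
  σ(Q2,Q3) = 0.47 × 0.98 × 1.53 = 0.7047
  σ(Q2,Q4) = 0.65 × 0.98 × 1.67 = 1.0638
  σ(Q3,Q4) = 0.24 × 1.53 × 1.67 = 0.6132
σ²_T = Σσ²ᵢ + 2·Σσ_ij = 8.7471 + 2 × 5.3042 = 19.3555
α = (4/3)·(1 − 8.7471/19.3555) = 0.731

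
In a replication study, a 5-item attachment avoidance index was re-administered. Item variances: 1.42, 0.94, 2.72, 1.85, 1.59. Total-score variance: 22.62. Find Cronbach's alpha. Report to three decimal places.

Σσ²ᵢ = 1.42 + 0.94 + 2.72 + 1.85 + 1.59 = 8.52
α = (k/(k−1))·(1 − Σσ²ᵢ/Var(T)) = (5/4)·(1 − 8.52/22.62) = 0.779

Cronbach's alpha = 0.779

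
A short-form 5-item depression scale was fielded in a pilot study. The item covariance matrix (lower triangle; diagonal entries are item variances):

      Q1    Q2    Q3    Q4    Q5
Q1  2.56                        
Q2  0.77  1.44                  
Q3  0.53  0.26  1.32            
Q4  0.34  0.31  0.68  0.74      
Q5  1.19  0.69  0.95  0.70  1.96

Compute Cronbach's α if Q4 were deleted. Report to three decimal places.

Remaining items: Q1, Q2, Q3, Q5 (k = 4).
sum of item variances = 2.56 + 1.44 + 1.32 + 1.96 = 7.28
σ²_T = 7.28 + 2 × 4.39 = 16.06
α (item deleted) = (4/3)·(1 − 7.28/16.06) = 0.729

Cronbach's α = 0.729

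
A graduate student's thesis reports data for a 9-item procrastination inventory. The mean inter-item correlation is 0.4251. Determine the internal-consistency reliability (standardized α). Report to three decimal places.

standardized α = 0.869

Standardized α = k·r̄ / (1 + (k−1)·r̄) = 9 × 0.4251 / (1 + 8 × 0.4251)
  = 3.8259 / 4.4008 = 0.869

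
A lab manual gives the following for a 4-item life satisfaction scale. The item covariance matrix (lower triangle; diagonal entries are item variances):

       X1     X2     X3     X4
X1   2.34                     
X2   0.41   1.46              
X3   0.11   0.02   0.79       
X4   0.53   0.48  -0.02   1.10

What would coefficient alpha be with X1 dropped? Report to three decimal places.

Remaining items: X2, X3, X4 (k = 3).
ΣVar(i) = 1.46 + 0.79 + 1.10 = 3.35
σ²_total = 3.35 + 2 × 0.48 = 4.31
α (item deleted) = (3/2)·(1 − 3.35/4.31) = 0.334

α = 0.334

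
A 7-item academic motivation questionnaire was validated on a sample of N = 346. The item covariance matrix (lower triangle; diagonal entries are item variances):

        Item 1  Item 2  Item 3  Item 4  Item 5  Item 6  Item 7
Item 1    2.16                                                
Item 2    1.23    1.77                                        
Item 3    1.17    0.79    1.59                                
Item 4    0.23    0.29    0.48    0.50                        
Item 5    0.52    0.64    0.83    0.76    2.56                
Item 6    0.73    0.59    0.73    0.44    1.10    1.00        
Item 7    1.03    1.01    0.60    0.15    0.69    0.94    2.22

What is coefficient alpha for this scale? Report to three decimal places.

α = 0.837

sum of item variances = 2.16 + 1.77 + 1.59 + 0.50 + 2.56 + 1.00 + 2.22 = 11.80
Sum of the distinct covariances = 14.95
Var(T) = 11.80 + 2 × 14.95 = 41.70
α = (k/(k−1))·(1 − sum of item variances/Var(T)) = (7/6)·(1 − 11.80/41.70) = 0.837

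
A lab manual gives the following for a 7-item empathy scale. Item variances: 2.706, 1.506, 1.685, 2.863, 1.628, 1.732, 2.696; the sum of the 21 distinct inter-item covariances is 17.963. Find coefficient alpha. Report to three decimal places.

sum of item variances = 2.706 + 1.506 + 1.685 + 2.863 + 1.628 + 1.732 + 2.696 = 14.816
Sum of distinct covariances = 17.963
total variance = sum of item variances + 2·Σcov = 14.816 + 2 × 17.963 = 50.742
α = (7/6)·(1 − 14.816/50.742) = 0.826

α = 0.826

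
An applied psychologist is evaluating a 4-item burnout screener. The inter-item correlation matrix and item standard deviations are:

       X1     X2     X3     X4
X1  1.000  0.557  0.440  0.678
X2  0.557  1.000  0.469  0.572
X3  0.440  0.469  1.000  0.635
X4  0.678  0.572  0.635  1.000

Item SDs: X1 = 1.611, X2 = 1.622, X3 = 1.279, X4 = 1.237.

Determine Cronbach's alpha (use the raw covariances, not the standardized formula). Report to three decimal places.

α = 0.826

Σσ²ᵢ = 1.611² + 1.622² + 1.279² + 1.237² = 8.3922
Covariances σ_ij = r_ij · s_i · s_j:
  σ(X1,X2) = 0.557 × 1.611 × 1.622 = 1.4555
  σ(X1,X3) = 0.440 × 1.611 × 1.279 = 0.9066
  σ(X1,X4) = 0.678 × 1.611 × 1.237 = 1.3511
  σ(X2,X3) = 0.469 × 1.622 × 1.279 = 0.9730
  σ(X2,X4) = 0.572 × 1.622 × 1.237 = 1.1477
  σ(X3,X4) = 0.635 × 1.279 × 1.237 = 1.0046
σ²_T = Σσ²ᵢ + 2·Σσ_ij = 8.3922 + 2 × 6.8385 = 22.0692
α = (4/3)·(1 − 8.3922/22.0692) = 0.826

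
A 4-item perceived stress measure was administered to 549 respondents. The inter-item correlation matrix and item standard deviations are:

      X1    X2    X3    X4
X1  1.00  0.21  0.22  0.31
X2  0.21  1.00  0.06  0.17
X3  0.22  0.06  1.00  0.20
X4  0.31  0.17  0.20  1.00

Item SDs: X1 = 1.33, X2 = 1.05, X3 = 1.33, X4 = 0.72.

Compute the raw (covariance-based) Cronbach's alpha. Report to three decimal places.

Σσ²ᵢ = 1.33² + 1.05² + 1.33² + 0.72² = 5.1587
Covariances σ_ij = r_ij · s_i · s_j:
  σ(X1,X2) = 0.21 × 1.33 × 1.05 = 0.2933
  σ(X1,X3) = 0.22 × 1.33 × 1.33 = 0.3892
  σ(X1,X4) = 0.31 × 1.33 × 0.72 = 0.2969
  σ(X2,X3) = 0.06 × 1.05 × 1.33 = 0.0838
  σ(X2,X4) = 0.17 × 1.05 × 0.72 = 0.1285
  σ(X3,X4) = 0.20 × 1.33 × 0.72 = 0.1915
σ²_T = Σσ²ᵢ + 2·Σσ_ij = 5.1587 + 2 × 1.3832 = 7.9251
α = (4/3)·(1 − 5.1587/7.9251) = 0.465

Cronbach's alpha = 0.465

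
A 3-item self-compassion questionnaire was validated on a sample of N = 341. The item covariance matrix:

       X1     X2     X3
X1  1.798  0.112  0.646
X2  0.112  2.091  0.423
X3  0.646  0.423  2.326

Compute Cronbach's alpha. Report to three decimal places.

ΣVar(i) = 1.798 + 2.091 + 2.326 = 6.215
Σ_{i<j} σ_ij = 1.181
Var(T) = 6.215 + 2 × 1.181 = 8.577
α = (k/(k−1))·(1 − ΣVar(i)/Var(T)) = (3/2)·(1 − 6.215/8.577) = 0.413

Cronbach's alpha = 0.413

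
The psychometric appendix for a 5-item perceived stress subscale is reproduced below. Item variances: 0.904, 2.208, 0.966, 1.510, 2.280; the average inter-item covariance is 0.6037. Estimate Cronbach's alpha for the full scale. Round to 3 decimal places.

Cronbach's alpha = 0.757

ΣVar(i) = 0.904 + 2.208 + 0.966 + 1.510 + 2.280 = 7.868
Sum of the 10 distinct covariances = 10 × 0.6037 = 6.0370
σ²_total = ΣVar(i) + 2·Σcov = 7.868 + 2 × 6.0370 = 19.9420
α = (5/4)·(1 − 7.868/19.9420) = 0.757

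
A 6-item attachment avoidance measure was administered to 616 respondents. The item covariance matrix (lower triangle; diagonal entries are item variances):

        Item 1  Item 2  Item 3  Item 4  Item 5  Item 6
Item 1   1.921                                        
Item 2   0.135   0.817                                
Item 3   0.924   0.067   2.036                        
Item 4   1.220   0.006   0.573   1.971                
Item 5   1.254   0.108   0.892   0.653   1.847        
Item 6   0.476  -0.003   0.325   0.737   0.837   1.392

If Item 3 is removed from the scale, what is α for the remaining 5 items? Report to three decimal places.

α = 0.721

Remaining items: Item 1, Item 2, Item 4, Item 5, Item 6 (k = 5).
ΣVar(i) = 1.921 + 0.817 + 1.971 + 1.847 + 1.392 = 7.948
total variance = 7.948 + 2 × 5.423 = 18.794
α (item deleted) = (5/4)·(1 − 7.948/18.794) = 0.721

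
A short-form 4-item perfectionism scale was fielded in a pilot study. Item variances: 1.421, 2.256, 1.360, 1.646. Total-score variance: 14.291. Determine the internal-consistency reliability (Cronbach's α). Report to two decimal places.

Σσ²ᵢ = 1.421 + 2.256 + 1.360 + 1.646 = 6.683
α = (k/(k−1))·(1 − Σσ²ᵢ/total variance) = (4/3)·(1 − 6.683/14.291) = 0.71

Cronbach's α = 0.71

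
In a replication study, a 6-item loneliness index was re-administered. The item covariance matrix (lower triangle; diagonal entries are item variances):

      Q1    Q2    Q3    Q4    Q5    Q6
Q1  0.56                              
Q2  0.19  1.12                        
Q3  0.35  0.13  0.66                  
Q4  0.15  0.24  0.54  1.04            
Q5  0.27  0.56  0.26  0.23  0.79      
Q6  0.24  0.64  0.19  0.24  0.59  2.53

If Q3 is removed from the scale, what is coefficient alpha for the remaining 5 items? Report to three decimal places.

coefficient alpha = 0.657

Remaining items: Q1, Q2, Q4, Q5, Q6 (k = 5).
ΣVar(i) = 0.56 + 1.12 + 1.04 + 0.79 + 2.53 = 6.04
Var(T) = 6.04 + 2 × 3.35 = 12.74
α (item deleted) = (5/4)·(1 − 6.04/12.74) = 0.657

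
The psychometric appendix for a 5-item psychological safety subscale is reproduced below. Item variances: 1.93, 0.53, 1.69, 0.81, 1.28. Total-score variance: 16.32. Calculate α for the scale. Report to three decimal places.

Σσ²ᵢ = 1.93 + 0.53 + 1.69 + 0.81 + 1.28 = 6.24
α = (k/(k−1))·(1 − Σσ²ᵢ/σ²_T) = (5/4)·(1 − 6.24/16.32) = 0.772

α = 0.772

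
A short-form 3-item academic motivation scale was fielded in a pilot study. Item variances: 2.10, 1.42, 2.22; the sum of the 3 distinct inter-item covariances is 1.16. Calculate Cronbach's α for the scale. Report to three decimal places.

ΣVar(i) = 2.10 + 1.42 + 2.22 = 5.74
Sum of distinct covariances = 1.16
total variance = ΣVar(i) + 2·Σcov = 5.74 + 2 × 1.16 = 8.06
α = (3/2)·(1 − 5.74/8.06) = 0.432

α = 0.432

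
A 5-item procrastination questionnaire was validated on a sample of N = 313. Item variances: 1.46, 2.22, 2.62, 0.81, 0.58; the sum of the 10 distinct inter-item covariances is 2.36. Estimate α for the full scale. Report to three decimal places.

α = 0.475

ΣVar(i) = 1.46 + 2.22 + 2.62 + 0.81 + 0.58 = 7.69
Sum of distinct covariances = 2.36
total variance = ΣVar(i) + 2·Σcov = 7.69 + 2 × 2.36 = 12.41
α = (5/4)·(1 − 7.69/12.41) = 0.475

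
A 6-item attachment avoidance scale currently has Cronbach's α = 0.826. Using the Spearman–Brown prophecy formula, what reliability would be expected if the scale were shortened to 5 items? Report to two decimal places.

Length factor m = 5/6 = 0.8333
α' = m·α / (1 − (1−m)·α)
   = 5/6 × 0.826 / (1 − (1 − 5/6) × 0.826)
   = 0.6883 / 0.8623 = 0.80

predicted reliability = 0.80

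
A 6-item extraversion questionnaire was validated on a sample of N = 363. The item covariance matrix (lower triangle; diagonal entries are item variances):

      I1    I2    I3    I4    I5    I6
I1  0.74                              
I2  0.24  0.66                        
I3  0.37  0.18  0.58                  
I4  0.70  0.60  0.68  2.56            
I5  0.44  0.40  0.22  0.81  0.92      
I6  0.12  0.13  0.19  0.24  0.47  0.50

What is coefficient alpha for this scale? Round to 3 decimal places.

Σσ²ᵢ = 0.74 + 0.66 + 0.58 + 2.56 + 0.92 + 0.50 = 5.96
Sum of off-diagonal covariances = 5.79
σ²_T = 5.96 + 2 × 5.79 = 17.54
α = (k/(k−1))·(1 − Σσ²ᵢ/σ²_T) = (6/5)·(1 − 5.96/17.54) = 0.792

coefficient alpha = 0.792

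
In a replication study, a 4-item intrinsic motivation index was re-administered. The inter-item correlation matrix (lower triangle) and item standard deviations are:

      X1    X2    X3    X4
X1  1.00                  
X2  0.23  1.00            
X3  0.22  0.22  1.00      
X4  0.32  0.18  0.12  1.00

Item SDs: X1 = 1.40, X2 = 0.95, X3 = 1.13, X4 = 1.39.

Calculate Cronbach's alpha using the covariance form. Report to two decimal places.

α = 0.52

Σσ²ᵢ = 1.40² + 0.95² + 1.13² + 1.39² = 6.0715
Covariances σ_ij = r_ij · s_i · s_j:
  σ(X1,X2) = 0.23 × 1.40 × 0.95 = 0.3059
  σ(X1,X3) = 0.22 × 1.40 × 1.13 = 0.3480
  σ(X1,X4) = 0.32 × 1.40 × 1.39 = 0.6227
  σ(X2,X3) = 0.22 × 0.95 × 1.13 = 0.2362
  σ(X2,X4) = 0.18 × 0.95 × 1.39 = 0.2377
  σ(X3,X4) = 0.12 × 1.13 × 1.39 = 0.1885
σ²_T = Σσ²ᵢ + 2·Σσ_ij = 6.0715 + 2 × 1.9390 = 9.9495
α = (4/3)·(1 − 6.0715/9.9495) = 0.52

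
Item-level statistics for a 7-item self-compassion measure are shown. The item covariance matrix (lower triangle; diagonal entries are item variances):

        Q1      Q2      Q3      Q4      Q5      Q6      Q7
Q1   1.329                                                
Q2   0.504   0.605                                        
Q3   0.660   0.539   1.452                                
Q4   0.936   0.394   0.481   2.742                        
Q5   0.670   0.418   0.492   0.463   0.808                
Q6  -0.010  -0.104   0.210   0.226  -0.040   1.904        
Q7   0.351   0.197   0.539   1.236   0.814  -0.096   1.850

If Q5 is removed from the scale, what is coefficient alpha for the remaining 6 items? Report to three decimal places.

Remaining items: Q1, Q2, Q3, Q4, Q6, Q7 (k = 6).
ΣVar(i) = 1.329 + 0.605 + 1.452 + 2.742 + 1.904 + 1.850 = 9.882
total variance = 9.882 + 2 × 6.063 = 22.008
α (item deleted) = (6/5)·(1 − 9.882/22.008) = 0.661

α = 0.661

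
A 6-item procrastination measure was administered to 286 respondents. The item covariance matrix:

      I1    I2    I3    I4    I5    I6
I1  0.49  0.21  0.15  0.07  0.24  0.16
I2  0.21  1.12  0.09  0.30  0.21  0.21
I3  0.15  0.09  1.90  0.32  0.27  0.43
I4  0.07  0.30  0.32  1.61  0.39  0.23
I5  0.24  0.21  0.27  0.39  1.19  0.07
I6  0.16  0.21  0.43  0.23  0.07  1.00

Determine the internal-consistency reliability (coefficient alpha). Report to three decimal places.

α = 0.574

Σσᵢ² = 0.49 + 1.12 + 1.90 + 1.61 + 1.19 + 1.00 = 7.31
Sum of the distinct covariances = 3.35
Var(T) = 7.31 + 2 × 3.35 = 14.01
α = (k/(k−1))·(1 − Σσᵢ²/Var(T)) = (6/5)·(1 − 7.31/14.01) = 0.574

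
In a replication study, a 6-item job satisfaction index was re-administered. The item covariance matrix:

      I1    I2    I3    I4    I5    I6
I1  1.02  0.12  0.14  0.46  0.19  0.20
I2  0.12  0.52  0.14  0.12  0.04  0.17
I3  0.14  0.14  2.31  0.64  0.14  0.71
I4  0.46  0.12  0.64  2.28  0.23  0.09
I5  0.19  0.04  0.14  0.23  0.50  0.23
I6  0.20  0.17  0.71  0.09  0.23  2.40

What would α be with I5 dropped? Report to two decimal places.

α = 0.49

Remaining items: I1, I2, I3, I4, I6 (k = 5).
Σσᵢ² = 1.02 + 0.52 + 2.31 + 2.28 + 2.40 = 8.53
Var(T) = 8.53 + 2 × 2.79 = 14.11
α (item deleted) = (5/4)·(1 − 8.53/14.11) = 0.49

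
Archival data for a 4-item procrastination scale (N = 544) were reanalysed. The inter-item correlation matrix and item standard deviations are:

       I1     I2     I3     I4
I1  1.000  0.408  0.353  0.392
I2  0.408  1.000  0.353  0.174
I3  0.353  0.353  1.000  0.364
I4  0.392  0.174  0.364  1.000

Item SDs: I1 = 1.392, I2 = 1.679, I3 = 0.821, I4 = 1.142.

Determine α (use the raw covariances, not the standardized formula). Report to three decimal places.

Σσ²ᵢ = 1.392² + 1.679² + 0.821² + 1.142² = 6.7349
Covariances σ_ij = r_ij · s_i · s_j:
  σ(I1,I2) = 0.408 × 1.392 × 1.679 = 0.9536
  σ(I1,I3) = 0.353 × 1.392 × 0.821 = 0.4034
  σ(I1,I4) = 0.392 × 1.392 × 1.142 = 0.6231
  σ(I2,I3) = 0.353 × 1.679 × 0.821 = 0.4866
  σ(I2,I4) = 0.174 × 1.679 × 1.142 = 0.3336
  σ(I3,I4) = 0.364 × 0.821 × 1.142 = 0.3413
σ²_T = Σσ²ᵢ + 2·Σσ_ij = 6.7349 + 2 × 3.1416 = 13.0181
α = (4/3)·(1 − 6.7349/13.0181) = 0.644

α = 0.644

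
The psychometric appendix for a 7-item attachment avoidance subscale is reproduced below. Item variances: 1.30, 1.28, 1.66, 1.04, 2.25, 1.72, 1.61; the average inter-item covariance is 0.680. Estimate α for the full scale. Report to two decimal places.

α = 0.85

sum of item variances = 1.30 + 1.28 + 1.66 + 1.04 + 2.25 + 1.72 + 1.61 = 10.86
Sum of the 21 distinct covariances = 21 × 0.680 = 14.280
σ²_total = sum of item variances + 2·Σcov = 10.86 + 2 × 14.280 = 39.420
α = (7/6)·(1 − 10.86/39.420) = 0.85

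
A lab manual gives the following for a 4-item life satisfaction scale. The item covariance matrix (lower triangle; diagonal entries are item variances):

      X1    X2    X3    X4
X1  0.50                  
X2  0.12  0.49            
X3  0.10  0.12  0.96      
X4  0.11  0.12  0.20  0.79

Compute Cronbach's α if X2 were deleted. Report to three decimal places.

Remaining items: X1, X3, X4 (k = 3).
Σσ²ᵢ = 0.50 + 0.96 + 0.79 = 2.25
Var(T) = 2.25 + 2 × 0.41 = 3.07
α (item deleted) = (3/2)·(1 − 2.25/3.07) = 0.401

α = 0.401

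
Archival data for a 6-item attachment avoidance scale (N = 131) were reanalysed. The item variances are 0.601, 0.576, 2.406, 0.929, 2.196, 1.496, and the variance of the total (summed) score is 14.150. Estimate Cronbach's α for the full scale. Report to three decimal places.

α = 0.504

Σσ²ᵢ = 0.601 + 0.576 + 2.406 + 0.929 + 2.196 + 1.496 = 8.204
α = (k/(k−1))·(1 − Σσ²ᵢ/σ²_total) = (6/5)·(1 − 8.204/14.150) = 0.504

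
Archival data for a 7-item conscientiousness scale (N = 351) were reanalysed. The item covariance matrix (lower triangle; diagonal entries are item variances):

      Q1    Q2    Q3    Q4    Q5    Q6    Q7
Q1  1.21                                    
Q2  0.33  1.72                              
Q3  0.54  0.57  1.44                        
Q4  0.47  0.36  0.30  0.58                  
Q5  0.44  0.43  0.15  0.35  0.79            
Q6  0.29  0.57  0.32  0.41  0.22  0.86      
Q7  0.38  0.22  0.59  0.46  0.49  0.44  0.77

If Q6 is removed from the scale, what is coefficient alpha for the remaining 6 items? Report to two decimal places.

Remaining items: Q1, Q2, Q3, Q4, Q5, Q7 (k = 6).
ΣVar(i) = 1.21 + 1.72 + 1.44 + 0.58 + 0.79 + 0.77 = 6.51
total variance = 6.51 + 2 × 6.08 = 18.67
α (item deleted) = (6/5)·(1 − 6.51/18.67) = 0.78

coefficient alpha = 0.78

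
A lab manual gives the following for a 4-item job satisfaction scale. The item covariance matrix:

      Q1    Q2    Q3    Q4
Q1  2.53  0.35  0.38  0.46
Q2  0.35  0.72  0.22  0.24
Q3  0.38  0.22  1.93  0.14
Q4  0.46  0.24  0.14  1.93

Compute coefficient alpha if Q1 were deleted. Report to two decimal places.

α = 0.31

Remaining items: Q2, Q3, Q4 (k = 3).
sum of item variances = 0.72 + 1.93 + 1.93 = 4.58
total variance = 4.58 + 2 × 0.60 = 5.78
α (item deleted) = (3/2)·(1 − 4.58/5.78) = 0.31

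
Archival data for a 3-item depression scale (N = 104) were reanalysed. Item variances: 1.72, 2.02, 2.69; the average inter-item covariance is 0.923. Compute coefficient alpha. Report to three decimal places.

coefficient alpha = 0.694

Σσ²ᵢ = 1.72 + 2.02 + 2.69 = 6.43
Sum of the 3 distinct covariances = 3 × 0.923 = 2.769
total variance = Σσ²ᵢ + 2·Σcov = 6.43 + 2 × 2.769 = 11.968
α = (3/2)·(1 − 6.43/11.968) = 0.694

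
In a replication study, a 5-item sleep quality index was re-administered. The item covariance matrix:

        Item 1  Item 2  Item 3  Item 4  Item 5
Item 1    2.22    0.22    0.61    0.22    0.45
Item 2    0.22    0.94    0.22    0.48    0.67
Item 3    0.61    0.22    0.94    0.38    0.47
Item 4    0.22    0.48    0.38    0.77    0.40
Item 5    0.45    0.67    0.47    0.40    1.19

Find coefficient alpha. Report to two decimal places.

α = 0.72

Σσ²ᵢ = 2.22 + 0.94 + 0.94 + 0.77 + 1.19 = 6.06
Σ_{i<j} σ_ij = 4.12
total variance = 6.06 + 2 × 4.12 = 14.30
α = (k/(k−1))·(1 − Σσ²ᵢ/total variance) = (5/4)·(1 − 6.06/14.30) = 0.72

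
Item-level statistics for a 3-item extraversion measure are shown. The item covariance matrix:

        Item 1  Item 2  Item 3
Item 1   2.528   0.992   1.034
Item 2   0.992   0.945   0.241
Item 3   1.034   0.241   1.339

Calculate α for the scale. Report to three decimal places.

α = 0.728

sum of item variances = 2.528 + 0.945 + 1.339 = 4.812
Σ_{i<j} σ_ij = 2.267
total variance = 4.812 + 2 × 2.267 = 9.346
α = (k/(k−1))·(1 − sum of item variances/total variance) = (3/2)·(1 − 4.812/9.346) = 0.728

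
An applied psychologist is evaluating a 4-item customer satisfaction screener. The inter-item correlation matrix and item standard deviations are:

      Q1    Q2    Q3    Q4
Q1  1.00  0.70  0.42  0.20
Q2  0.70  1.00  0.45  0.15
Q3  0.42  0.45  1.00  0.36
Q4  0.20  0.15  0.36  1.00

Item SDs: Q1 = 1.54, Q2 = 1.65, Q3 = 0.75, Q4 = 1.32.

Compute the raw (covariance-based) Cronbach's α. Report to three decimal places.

α = 0.685

Σσ²ᵢ = 1.54² + 1.65² + 0.75² + 1.32² = 7.3990
Covariances σ_ij = r_ij · s_i · s_j:
  σ(Q1,Q2) = 0.70 × 1.54 × 1.65 = 1.7787
  σ(Q1,Q3) = 0.42 × 1.54 × 0.75 = 0.4851
  σ(Q1,Q4) = 0.20 × 1.54 × 1.32 = 0.4066
  σ(Q2,Q3) = 0.45 × 1.65 × 0.75 = 0.5569
  σ(Q2,Q4) = 0.15 × 1.65 × 1.32 = 0.3267
  σ(Q3,Q4) = 0.36 × 0.75 × 1.32 = 0.3564
σ²_T = Σσ²ᵢ + 2·Σσ_ij = 7.3990 + 2 × 3.9104 = 15.2198
α = (4/3)·(1 − 7.3990/15.2198) = 0.685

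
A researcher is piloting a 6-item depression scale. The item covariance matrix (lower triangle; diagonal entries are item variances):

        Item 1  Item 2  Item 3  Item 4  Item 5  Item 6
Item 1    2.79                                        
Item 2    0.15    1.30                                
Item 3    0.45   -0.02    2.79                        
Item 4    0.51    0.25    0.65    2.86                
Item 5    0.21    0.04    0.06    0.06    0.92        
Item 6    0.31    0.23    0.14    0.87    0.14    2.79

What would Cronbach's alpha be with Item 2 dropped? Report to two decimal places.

Cronbach's alpha = 0.45

Remaining items: Item 1, Item 3, Item 4, Item 5, Item 6 (k = 5).
Σσ²ᵢ = 2.79 + 2.79 + 2.86 + 0.92 + 2.79 = 12.15
Var(T) = 12.15 + 2 × 3.40 = 18.95
α (item deleted) = (5/4)·(1 − 12.15/18.95) = 0.45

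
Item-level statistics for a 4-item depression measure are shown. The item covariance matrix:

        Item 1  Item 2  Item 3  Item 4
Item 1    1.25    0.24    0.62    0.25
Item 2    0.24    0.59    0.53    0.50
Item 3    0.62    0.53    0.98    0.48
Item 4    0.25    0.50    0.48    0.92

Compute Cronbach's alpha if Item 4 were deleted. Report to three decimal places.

Cronbach's alpha = 0.745

Remaining items: Item 1, Item 2, Item 3 (k = 3).
sum of item variances = 1.25 + 0.59 + 0.98 = 2.82
total variance = 2.82 + 2 × 1.39 = 5.60
α (item deleted) = (3/2)·(1 − 2.82/5.60) = 0.745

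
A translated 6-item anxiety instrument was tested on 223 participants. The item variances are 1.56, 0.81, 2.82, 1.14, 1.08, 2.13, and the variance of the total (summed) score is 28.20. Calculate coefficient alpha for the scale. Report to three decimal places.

α = 0.794

ΣVar(i) = 1.56 + 0.81 + 2.82 + 1.14 + 1.08 + 2.13 = 9.54
α = (k/(k−1))·(1 − ΣVar(i)/σ²_total) = (6/5)·(1 − 9.54/28.20) = 0.794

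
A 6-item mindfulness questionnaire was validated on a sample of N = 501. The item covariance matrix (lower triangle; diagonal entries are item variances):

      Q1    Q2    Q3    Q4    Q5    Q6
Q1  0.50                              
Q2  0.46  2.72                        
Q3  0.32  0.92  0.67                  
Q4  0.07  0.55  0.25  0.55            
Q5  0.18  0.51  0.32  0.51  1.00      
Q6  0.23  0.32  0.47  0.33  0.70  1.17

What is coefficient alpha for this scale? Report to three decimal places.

α = 0.780

Σσᵢ² = 0.50 + 2.72 + 0.67 + 0.55 + 1.00 + 1.17 = 6.61
Σ_{i<j} σ_ij = 6.14
Var(T) = 6.61 + 2 × 6.14 = 18.89
α = (k/(k−1))·(1 − Σσᵢ²/Var(T)) = (6/5)·(1 − 6.61/18.89) = 0.780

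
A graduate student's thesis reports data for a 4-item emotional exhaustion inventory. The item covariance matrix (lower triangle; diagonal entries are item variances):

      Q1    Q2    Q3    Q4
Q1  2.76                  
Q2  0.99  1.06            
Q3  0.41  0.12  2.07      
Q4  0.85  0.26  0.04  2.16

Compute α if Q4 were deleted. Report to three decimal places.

α = 0.511

Remaining items: Q1, Q2, Q3 (k = 3).
sum of item variances = 2.76 + 1.06 + 2.07 = 5.89
σ²_total = 5.89 + 2 × 1.52 = 8.93
α (item deleted) = (3/2)·(1 − 5.89/8.93) = 0.511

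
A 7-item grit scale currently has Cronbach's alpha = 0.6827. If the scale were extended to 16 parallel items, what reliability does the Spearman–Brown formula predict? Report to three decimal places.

predicted reliability = 0.831

Length factor m = 16/7 = 2.2857
α' = m·α / (1 + (m−1)·α)
   = 16/7 × 0.6827 / (1 + (16/7 − 1) × 0.6827)
   = 1.5605 / 1.8778 = 0.831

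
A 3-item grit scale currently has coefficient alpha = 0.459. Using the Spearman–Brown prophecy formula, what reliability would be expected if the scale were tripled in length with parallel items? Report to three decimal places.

predicted reliability = 0.718

Length factor m = 3
α' = m·α / (1 + (m−1)·α)
   = 3 × 0.459 / (1 + (3 − 1) × 0.459)
   = 1.3770 / 1.9180 = 0.718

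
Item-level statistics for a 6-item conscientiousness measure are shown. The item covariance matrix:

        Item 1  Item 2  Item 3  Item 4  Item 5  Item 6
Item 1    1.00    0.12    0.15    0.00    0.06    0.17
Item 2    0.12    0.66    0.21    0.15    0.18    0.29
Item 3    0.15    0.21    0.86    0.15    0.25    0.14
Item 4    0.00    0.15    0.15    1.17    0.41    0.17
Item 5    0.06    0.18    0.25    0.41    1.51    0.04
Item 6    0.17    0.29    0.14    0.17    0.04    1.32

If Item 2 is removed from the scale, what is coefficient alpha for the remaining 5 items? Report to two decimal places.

coefficient alpha = 0.43

Remaining items: Item 1, Item 3, Item 4, Item 5, Item 6 (k = 5).
ΣVar(i) = 1.00 + 0.86 + 1.17 + 1.51 + 1.32 = 5.86
total variance = 5.86 + 2 × 1.54 = 8.94
α (item deleted) = (5/4)·(1 − 5.86/8.94) = 0.43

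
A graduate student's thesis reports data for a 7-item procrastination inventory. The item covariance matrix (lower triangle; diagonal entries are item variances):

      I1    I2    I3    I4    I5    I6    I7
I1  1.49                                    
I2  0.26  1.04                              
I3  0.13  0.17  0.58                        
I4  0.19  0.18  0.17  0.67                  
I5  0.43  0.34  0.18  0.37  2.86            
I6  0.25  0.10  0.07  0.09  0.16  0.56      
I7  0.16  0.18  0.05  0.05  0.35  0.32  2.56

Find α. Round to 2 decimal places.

α = 0.54

Σσ²ᵢ = 1.49 + 1.04 + 0.58 + 0.67 + 2.86 + 0.56 + 2.56 = 9.76
Sum of the distinct covariances = 4.20
total variance = 9.76 + 2 × 4.20 = 18.16
α = (k/(k−1))·(1 − Σσ²ᵢ/total variance) = (7/6)·(1 − 9.76/18.16) = 0.54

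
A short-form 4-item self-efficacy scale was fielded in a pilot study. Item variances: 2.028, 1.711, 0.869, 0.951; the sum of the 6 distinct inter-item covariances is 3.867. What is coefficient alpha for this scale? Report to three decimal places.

coefficient alpha = 0.776

ΣVar(i) = 2.028 + 1.711 + 0.869 + 0.951 = 5.559
Sum of distinct covariances = 3.867
σ²_total = ΣVar(i) + 2·Σcov = 5.559 + 2 × 3.867 = 13.293
α = (4/3)·(1 − 5.559/13.293) = 0.776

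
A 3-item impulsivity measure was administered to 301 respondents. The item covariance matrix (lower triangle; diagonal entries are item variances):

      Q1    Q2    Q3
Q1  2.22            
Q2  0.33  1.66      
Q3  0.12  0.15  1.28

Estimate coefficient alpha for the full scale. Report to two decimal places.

sum of item variances = 2.22 + 1.66 + 1.28 = 5.16
Sum of the distinct covariances = 0.60
σ²_T = 5.16 + 2 × 0.60 = 6.36
α = (k/(k−1))·(1 − sum of item variances/σ²_T) = (3/2)·(1 − 5.16/6.36) = 0.28

α = 0.28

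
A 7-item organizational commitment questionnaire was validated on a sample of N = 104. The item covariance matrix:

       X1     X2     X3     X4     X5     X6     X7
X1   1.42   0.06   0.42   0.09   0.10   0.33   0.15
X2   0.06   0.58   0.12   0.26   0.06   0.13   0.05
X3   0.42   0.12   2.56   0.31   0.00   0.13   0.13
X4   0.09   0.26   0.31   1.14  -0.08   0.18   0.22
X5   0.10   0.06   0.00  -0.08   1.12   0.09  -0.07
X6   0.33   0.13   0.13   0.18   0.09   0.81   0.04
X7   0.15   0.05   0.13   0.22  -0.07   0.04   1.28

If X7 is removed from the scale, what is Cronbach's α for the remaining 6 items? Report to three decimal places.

Remaining items: X1, X2, X3, X4, X5, X6 (k = 6).
ΣVar(i) = 1.42 + 0.58 + 2.56 + 1.14 + 1.12 + 0.81 = 7.63
σ²_total = 7.63 + 2 × 2.20 = 12.03
α (item deleted) = (6/5)·(1 − 7.63/12.03) = 0.439

α = 0.439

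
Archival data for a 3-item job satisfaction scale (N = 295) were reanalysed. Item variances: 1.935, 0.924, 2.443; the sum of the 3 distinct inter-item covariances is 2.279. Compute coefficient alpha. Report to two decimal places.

coefficient alpha = 0.69

ΣVar(i) = 1.935 + 0.924 + 2.443 = 5.302
Sum of distinct covariances = 2.279
σ²_T = ΣVar(i) + 2·Σcov = 5.302 + 2 × 2.279 = 9.860
α = (3/2)·(1 − 5.302/9.860) = 0.69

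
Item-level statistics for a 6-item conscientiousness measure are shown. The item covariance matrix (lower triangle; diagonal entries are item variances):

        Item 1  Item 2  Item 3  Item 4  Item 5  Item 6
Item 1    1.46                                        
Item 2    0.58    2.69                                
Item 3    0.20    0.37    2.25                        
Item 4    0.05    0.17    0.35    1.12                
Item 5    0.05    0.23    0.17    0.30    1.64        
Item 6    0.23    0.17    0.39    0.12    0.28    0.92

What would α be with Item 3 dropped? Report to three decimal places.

Remaining items: Item 1, Item 2, Item 4, Item 5, Item 6 (k = 5).
Σσ²ᵢ = 1.46 + 2.69 + 1.12 + 1.64 + 0.92 = 7.83
σ²_total = 7.83 + 2 × 2.18 = 12.19
α (item deleted) = (5/4)·(1 − 7.83/12.19) = 0.447

α = 0.447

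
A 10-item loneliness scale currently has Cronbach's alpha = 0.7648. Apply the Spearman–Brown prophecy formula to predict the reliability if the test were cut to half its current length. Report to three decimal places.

predicted reliability = 0.619

Length factor m = 1/2
α' = m·α / (1 − (1−m)·α)
   = 1/2 × 0.7648 / (1 − (1 − 1/2) × 0.7648)
   = 0.3824 / 0.6176 = 0.619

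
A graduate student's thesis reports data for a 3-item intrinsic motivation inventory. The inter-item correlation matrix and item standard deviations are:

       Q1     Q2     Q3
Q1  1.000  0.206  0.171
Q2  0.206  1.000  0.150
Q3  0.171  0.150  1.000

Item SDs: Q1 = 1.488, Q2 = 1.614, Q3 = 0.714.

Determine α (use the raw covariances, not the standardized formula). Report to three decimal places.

α = 0.363

Σσ²ᵢ = 1.488² + 1.614² + 0.714² = 5.3289
Covariances σ_ij = r_ij · s_i · s_j:
  σ(Q1,Q2) = 0.206 × 1.488 × 1.614 = 0.4947
  σ(Q1,Q3) = 0.171 × 1.488 × 0.714 = 0.1817
  σ(Q2,Q3) = 0.150 × 1.614 × 0.714 = 0.1729
σ²_T = Σσ²ᵢ + 2·Σσ_ij = 5.3289 + 2 × 0.8493 = 7.0275
α = (3/2)·(1 − 5.3289/7.0275) = 0.363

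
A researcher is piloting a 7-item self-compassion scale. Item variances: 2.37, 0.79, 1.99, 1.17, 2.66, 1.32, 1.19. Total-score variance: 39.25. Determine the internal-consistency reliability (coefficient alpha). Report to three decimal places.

Σσᵢ² = 2.37 + 0.79 + 1.99 + 1.17 + 2.66 + 1.32 + 1.19 = 11.49
α = (k/(k−1))·(1 − Σσᵢ²/σ²_total) = (7/6)·(1 − 11.49/39.25) = 0.825

coefficient alpha = 0.825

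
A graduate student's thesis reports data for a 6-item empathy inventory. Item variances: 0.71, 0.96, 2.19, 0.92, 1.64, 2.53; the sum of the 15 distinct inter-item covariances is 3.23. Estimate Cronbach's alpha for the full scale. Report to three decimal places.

ΣVar(i) = 0.71 + 0.96 + 2.19 + 0.92 + 1.64 + 2.53 = 8.95
Sum of distinct covariances = 3.23
σ²_total = ΣVar(i) + 2·Σcov = 8.95 + 2 × 3.23 = 15.41
α = (6/5)·(1 − 8.95/15.41) = 0.503

Cronbach's alpha = 0.503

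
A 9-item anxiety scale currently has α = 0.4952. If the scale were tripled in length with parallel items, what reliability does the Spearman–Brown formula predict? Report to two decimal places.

Length factor m = 3
α' = m·α / (1 + (m−1)·α)
   = 3 × 0.4952 / (1 + (3 − 1) × 0.4952)
   = 1.4856 / 1.9904 = 0.75

predicted reliability = 0.75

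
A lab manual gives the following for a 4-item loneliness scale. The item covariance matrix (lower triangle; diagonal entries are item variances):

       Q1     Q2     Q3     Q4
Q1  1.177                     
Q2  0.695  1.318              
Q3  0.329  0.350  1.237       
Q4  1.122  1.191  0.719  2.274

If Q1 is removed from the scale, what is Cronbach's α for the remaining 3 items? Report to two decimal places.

Cronbach's α = 0.73

Remaining items: Q2, Q3, Q4 (k = 3).
Σσᵢ² = 1.318 + 1.237 + 2.274 = 4.829
total variance = 4.829 + 2 × 2.260 = 9.349
α (item deleted) = (3/2)·(1 − 4.829/9.349) = 0.73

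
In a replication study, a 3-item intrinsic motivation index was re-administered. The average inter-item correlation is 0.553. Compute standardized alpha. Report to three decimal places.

standardized alpha = 0.788

Standardized α = k·r̄ / (1 + (k−1)·r̄) = 3 × 0.553 / (1 + 2 × 0.553)
  = 1.6590 / 2.1060 = 0.788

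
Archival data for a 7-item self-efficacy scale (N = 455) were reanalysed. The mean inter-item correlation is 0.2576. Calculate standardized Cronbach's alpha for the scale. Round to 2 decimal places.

α = 0.71

Standardized α = k·r̄ / (1 + (k−1)·r̄) = 7 × 0.2576 / (1 + 6 × 0.2576)
  = 1.8032 / 2.5456 = 0.71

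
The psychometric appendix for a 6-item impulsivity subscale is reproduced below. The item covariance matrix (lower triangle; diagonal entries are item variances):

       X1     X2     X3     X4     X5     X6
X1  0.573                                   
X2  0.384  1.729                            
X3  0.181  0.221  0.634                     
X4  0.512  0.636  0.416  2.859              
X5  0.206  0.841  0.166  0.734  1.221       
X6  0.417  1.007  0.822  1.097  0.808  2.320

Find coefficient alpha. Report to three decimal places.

sum of item variances = 0.573 + 1.729 + 0.634 + 2.859 + 1.221 + 2.320 = 9.336
Σ_{i<j} σ_ij = 8.448
total variance = 9.336 + 2 × 8.448 = 26.232
α = (k/(k−1))·(1 − sum of item variances/total variance) = (6/5)·(1 − 9.336/26.232) = 0.773

α = 0.773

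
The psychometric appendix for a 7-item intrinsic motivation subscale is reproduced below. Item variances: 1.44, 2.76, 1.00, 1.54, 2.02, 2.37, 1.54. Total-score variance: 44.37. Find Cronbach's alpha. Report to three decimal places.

α = 0.834

ΣVar(i) = 1.44 + 2.76 + 1.00 + 1.54 + 2.02 + 2.37 + 1.54 = 12.67
α = (k/(k−1))·(1 − ΣVar(i)/Var(T)) = (7/6)·(1 − 12.67/44.37) = 0.834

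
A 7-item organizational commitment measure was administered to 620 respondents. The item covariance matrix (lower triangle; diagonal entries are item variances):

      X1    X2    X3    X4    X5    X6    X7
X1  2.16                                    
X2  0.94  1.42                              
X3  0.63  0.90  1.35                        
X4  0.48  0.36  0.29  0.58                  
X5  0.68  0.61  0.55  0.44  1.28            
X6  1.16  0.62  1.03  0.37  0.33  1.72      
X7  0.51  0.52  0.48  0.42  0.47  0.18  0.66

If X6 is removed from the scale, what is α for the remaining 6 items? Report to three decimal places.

Remaining items: X1, X2, X3, X4, X5, X7 (k = 6).
Σσ²ᵢ = 2.16 + 1.42 + 1.35 + 0.58 + 1.28 + 0.66 = 7.45
Var(T) = 7.45 + 2 × 8.28 = 24.01
α (item deleted) = (6/5)·(1 − 7.45/24.01) = 0.828

α = 0.828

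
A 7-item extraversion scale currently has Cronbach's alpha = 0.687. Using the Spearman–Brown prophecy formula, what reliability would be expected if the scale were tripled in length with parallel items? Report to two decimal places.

Length factor m = 3
α' = m·α / (1 + (m−1)·α)
   = 3 × 0.687 / (1 + (3 − 1) × 0.687)
   = 2.0610 / 2.3740 = 0.87

predicted reliability = 0.87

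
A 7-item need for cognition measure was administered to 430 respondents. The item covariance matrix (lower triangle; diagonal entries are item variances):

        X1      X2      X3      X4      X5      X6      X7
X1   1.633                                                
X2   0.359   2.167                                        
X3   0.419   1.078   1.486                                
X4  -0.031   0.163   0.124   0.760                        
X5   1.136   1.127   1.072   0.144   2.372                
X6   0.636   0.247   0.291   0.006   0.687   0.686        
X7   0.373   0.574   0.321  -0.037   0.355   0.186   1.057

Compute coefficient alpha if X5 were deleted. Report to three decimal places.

α = 0.657

Remaining items: X1, X2, X3, X4, X6, X7 (k = 6).
ΣVar(i) = 1.633 + 2.167 + 1.486 + 0.760 + 0.686 + 1.057 = 7.789
total variance = 7.789 + 2 × 4.709 = 17.207
α (item deleted) = (6/5)·(1 − 7.789/17.207) = 0.657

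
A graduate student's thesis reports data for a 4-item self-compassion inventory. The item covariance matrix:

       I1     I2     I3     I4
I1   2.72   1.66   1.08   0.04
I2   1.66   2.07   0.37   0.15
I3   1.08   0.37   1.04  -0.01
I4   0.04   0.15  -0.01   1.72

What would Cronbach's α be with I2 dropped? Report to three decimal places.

Remaining items: I1, I3, I4 (k = 3).
ΣVar(i) = 2.72 + 1.04 + 1.72 = 5.48
σ²_T = 5.48 + 2 × 1.11 = 7.70
α (item deleted) = (3/2)·(1 − 5.48/7.70) = 0.432

α = 0.432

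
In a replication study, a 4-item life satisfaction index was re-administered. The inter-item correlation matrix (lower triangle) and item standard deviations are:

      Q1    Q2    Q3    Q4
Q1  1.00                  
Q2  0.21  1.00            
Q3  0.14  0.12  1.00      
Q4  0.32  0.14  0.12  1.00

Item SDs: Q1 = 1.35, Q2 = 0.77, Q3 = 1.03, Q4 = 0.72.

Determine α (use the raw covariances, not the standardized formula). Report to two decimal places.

α = 0.44

Σσ²ᵢ = 1.35² + 0.77² + 1.03² + 0.72² = 3.9947
Covariances σ_ij = r_ij · s_i · s_j:
  σ(Q1,Q2) = 0.21 × 1.35 × 0.77 = 0.2183
  σ(Q1,Q3) = 0.14 × 1.35 × 1.03 = 0.1947
  σ(Q1,Q4) = 0.32 × 1.35 × 0.72 = 0.3110
  σ(Q2,Q3) = 0.12 × 0.77 × 1.03 = 0.0952
  σ(Q2,Q4) = 0.14 × 0.77 × 0.72 = 0.0776
  σ(Q3,Q4) = 0.12 × 1.03 × 0.72 = 0.0890
σ²_T = Σσ²ᵢ + 2·Σσ_ij = 3.9947 + 2 × 0.9858 = 5.9663
α = (4/3)·(1 − 3.9947/5.9663) = 0.44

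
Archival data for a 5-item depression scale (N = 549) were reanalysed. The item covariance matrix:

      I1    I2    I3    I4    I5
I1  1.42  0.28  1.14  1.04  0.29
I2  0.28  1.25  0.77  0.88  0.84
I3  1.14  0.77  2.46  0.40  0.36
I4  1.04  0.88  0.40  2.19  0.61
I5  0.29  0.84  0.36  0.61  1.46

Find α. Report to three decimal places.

α = 0.751

sum of item variances = 1.42 + 1.25 + 2.46 + 2.19 + 1.46 = 8.78
Sum of the distinct covariances = 6.61
Var(T) = 8.78 + 2 × 6.61 = 22.00
α = (k/(k−1))·(1 − sum of item variances/Var(T)) = (5/4)·(1 − 8.78/22.00) = 0.751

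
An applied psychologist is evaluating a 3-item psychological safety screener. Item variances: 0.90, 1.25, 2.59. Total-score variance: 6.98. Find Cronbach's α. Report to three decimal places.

α = 0.481

Σσᵢ² = 0.90 + 1.25 + 2.59 = 4.74
α = (k/(k−1))·(1 − Σσᵢ²/σ²_total) = (3/2)·(1 − 4.74/6.98) = 0.481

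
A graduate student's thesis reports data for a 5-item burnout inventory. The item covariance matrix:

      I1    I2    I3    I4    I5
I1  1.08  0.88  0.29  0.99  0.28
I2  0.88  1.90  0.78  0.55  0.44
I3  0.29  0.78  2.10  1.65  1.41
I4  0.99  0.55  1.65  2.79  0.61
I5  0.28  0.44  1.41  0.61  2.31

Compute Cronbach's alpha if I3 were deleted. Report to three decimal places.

Cronbach's alpha = 0.642

Remaining items: I1, I2, I4, I5 (k = 4).
Σσᵢ² = 1.08 + 1.90 + 2.79 + 2.31 = 8.08
σ²_T = 8.08 + 2 × 3.75 = 15.58
α (item deleted) = (4/3)·(1 − 8.08/15.58) = 0.642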